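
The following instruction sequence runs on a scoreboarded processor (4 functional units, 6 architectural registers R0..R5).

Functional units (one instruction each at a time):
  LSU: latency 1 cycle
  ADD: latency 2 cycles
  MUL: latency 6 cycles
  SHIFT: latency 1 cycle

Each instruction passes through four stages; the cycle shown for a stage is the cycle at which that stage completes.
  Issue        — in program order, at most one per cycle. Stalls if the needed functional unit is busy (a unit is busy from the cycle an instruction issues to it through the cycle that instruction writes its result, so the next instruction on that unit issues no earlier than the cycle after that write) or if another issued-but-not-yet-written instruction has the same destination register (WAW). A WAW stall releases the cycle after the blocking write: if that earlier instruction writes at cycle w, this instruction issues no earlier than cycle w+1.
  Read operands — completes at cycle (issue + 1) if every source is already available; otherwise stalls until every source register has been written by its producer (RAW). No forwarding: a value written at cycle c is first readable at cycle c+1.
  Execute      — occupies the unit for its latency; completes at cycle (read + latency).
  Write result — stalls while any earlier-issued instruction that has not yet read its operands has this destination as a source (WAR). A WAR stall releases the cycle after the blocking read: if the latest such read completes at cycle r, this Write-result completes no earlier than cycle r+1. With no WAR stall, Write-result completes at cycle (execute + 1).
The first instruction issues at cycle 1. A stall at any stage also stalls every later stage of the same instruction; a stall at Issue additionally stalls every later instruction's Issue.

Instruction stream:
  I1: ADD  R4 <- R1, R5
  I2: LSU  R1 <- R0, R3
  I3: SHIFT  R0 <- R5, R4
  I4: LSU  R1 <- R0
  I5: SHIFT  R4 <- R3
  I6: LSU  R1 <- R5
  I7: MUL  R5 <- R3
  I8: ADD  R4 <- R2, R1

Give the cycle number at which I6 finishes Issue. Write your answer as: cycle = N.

cycle = 12

I1: IS=1 RO=2 EX=4 WR=5
I2: IS=2 RO=3 EX=4 WR=5
I3: IS=3 RO=6 EX=7 WR=8  [RAW R4: wait I1 write@5]
I4: IS=6 RO=9 EX=10 WR=11  [struct: LSU busy until I2 writes@5; RAW R0: wait I3 write@8]
I5: IS=9 RO=10 EX=11 WR=12  [struct: SHIFT busy until I3 writes@8]
I6: IS=12 RO=13 EX=14 WR=15  [struct: LSU busy until I4 writes@11]
I7: IS=13 RO=14 EX=20 WR=21
I8: IS=14 RO=16 EX=18 WR=19  [RAW R1: wait I6 write@15]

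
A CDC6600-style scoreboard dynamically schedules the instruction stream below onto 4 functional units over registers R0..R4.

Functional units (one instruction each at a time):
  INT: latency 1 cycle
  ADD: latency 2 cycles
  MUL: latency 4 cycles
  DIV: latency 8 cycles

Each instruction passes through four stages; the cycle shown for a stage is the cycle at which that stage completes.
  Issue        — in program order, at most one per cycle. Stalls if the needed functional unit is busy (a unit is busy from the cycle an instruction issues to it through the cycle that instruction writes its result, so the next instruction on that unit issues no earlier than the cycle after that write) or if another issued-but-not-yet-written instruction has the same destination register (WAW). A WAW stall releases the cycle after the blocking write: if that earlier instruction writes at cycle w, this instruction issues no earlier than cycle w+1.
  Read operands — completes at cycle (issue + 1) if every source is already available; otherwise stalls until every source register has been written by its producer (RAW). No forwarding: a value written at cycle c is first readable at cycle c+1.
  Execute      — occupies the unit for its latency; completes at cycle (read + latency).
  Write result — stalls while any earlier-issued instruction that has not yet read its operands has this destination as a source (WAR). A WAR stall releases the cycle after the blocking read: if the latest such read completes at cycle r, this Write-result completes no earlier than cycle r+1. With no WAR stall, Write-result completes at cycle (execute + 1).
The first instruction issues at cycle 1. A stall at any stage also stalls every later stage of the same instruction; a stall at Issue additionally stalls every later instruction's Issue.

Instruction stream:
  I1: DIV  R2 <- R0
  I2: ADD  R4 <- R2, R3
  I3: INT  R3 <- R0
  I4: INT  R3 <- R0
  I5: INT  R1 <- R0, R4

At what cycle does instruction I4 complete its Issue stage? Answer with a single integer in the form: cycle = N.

I1: IS=1 RO=2 EX=10 WR=11
I2: IS=2 RO=12 EX=14 WR=15  [RAW R2: wait I1 write@11]
I3: IS=3 RO=4 EX=5 WR=13  [WAR R3: wait I2 read@12]
I4: IS=14 RO=15 EX=16 WR=17  [struct: INT busy until I3 writes@13]
I5: IS=18 RO=19 EX=20 WR=21  [struct: INT busy until I4 writes@17]

cycle = 14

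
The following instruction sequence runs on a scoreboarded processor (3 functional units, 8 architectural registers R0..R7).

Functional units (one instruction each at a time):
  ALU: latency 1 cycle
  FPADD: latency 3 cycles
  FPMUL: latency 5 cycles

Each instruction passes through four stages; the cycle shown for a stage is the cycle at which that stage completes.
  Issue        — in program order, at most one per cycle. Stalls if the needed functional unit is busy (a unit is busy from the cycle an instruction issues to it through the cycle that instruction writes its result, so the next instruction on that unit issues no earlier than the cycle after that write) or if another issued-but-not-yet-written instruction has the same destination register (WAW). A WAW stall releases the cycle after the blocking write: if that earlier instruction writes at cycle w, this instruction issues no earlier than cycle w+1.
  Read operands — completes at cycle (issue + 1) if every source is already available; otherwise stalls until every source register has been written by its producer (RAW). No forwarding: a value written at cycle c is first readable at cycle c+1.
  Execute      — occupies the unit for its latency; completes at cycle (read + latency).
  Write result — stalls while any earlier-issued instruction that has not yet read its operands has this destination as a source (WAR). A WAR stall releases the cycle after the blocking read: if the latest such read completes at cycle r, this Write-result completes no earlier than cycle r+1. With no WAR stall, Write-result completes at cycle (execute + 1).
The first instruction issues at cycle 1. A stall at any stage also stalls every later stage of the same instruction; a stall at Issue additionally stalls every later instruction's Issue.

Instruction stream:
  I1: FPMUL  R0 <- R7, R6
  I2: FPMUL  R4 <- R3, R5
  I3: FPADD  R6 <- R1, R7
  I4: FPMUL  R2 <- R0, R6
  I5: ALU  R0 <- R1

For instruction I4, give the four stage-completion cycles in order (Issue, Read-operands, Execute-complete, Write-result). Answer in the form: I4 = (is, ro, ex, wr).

[1] issue I1 (FPMUL)
[2] I1 read-ops
[7] I1 finished on FPMUL
[8] I1→R0
[9] issue I2 (FPMUL)
[10] I2 read-ops, issue I3 (FPADD)
[11] I3 read-ops
[14] I3 finished on FPADD
[15] I2 finished on FPMUL, I3→R6
[16] I2→R4
[17] issue I4 (FPMUL)
[18] I4 read-ops, issue I5 (ALU)
[19] I5 read-ops
[20] I5 finished on ALU
[21] I5→R0
[23] I4 finished on FPMUL
[24] I4→R2

I4 = (17, 18, 23, 24)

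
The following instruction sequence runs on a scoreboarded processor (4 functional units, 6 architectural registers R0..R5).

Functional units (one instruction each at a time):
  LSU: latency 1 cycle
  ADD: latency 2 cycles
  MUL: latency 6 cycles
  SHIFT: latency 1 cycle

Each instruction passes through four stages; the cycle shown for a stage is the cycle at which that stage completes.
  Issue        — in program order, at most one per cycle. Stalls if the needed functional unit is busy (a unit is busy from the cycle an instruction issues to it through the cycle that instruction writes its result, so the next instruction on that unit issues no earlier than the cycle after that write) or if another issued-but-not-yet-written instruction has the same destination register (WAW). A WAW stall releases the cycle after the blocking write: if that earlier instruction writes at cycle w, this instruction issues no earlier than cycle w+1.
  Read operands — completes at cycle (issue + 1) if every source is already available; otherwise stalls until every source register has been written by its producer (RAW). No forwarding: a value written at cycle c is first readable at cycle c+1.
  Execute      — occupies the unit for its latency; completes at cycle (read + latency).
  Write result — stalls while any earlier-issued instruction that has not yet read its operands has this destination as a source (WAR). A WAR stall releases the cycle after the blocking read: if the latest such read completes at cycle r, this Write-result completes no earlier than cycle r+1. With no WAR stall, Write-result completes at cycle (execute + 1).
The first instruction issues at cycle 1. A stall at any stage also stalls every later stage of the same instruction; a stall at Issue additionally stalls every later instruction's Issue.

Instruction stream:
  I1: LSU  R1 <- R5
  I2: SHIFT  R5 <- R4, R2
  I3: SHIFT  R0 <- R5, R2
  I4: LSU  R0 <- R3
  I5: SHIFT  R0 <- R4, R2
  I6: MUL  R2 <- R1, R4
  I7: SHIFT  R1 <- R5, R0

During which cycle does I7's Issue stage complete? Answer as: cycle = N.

c1: issue I1 (LSU)
c2: I1 read-ops · issue I2 (SHIFT)
c3: I1 finished on LSU · I2 read-ops
c4: I1→R1 · I2 finished on SHIFT
c5: I2→R5
c6: issue I3 (SHIFT)
c7: I3 read-ops
c8: I3 finished on SHIFT
c9: I3→R0
c10: issue I4 (LSU)
c11: I4 read-ops
c12: I4 finished on LSU
c13: I4→R0
c14: issue I5 (SHIFT)
c15: I5 read-ops · issue I6 (MUL)
c16: I5 finished on SHIFT · I6 read-ops
c17: I5→R0
c18: issue I7 (SHIFT)
c19: I7 read-ops
c20: I7 finished on SHIFT
c21: I7→R1
c22: I6 finished on MUL
c23: I6→R2

cycle = 18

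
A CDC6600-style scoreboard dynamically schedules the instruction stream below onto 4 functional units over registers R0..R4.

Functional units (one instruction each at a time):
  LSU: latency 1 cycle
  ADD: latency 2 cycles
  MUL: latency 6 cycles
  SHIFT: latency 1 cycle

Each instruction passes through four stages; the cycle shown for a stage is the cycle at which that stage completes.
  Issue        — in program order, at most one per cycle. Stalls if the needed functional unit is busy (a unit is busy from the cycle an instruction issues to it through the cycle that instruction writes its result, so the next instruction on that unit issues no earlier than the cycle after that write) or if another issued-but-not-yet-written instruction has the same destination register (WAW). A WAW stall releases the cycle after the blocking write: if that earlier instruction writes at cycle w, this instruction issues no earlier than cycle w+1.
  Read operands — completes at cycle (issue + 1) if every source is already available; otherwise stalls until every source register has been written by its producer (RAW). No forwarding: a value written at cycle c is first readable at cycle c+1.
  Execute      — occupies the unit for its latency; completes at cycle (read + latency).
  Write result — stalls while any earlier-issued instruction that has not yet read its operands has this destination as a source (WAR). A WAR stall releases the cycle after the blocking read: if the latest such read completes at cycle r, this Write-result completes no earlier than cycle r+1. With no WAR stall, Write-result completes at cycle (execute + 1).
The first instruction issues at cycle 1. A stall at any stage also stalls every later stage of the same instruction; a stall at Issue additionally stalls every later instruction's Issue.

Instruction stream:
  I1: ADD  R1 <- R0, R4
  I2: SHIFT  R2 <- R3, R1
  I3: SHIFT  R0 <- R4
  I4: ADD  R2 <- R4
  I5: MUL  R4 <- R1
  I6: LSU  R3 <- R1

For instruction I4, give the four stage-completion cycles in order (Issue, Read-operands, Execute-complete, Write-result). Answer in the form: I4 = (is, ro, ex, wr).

I4 = (10, 11, 13, 14)

t=1  I1 dispatched to ADD
t=2  I1 operands ready; I2 dispatched to SHIFT
t=4  I1 complete
t=5  R1←I1
t=6  I2 operands ready
t=7  I2 complete
t=8  R2←I2
t=9  I3 dispatched to SHIFT
t=10  I3 operands ready; I4 dispatched to ADD
t=11  I3 complete; I4 operands ready; I5 dispatched to MUL
t=12  R0←I3; I5 operands ready; I6 dispatched to LSU
t=13  I4 complete; I6 operands ready
t=14  R2←I4; I6 complete
t=15  R3←I6
t=18  I5 complete
t=19  R4←I5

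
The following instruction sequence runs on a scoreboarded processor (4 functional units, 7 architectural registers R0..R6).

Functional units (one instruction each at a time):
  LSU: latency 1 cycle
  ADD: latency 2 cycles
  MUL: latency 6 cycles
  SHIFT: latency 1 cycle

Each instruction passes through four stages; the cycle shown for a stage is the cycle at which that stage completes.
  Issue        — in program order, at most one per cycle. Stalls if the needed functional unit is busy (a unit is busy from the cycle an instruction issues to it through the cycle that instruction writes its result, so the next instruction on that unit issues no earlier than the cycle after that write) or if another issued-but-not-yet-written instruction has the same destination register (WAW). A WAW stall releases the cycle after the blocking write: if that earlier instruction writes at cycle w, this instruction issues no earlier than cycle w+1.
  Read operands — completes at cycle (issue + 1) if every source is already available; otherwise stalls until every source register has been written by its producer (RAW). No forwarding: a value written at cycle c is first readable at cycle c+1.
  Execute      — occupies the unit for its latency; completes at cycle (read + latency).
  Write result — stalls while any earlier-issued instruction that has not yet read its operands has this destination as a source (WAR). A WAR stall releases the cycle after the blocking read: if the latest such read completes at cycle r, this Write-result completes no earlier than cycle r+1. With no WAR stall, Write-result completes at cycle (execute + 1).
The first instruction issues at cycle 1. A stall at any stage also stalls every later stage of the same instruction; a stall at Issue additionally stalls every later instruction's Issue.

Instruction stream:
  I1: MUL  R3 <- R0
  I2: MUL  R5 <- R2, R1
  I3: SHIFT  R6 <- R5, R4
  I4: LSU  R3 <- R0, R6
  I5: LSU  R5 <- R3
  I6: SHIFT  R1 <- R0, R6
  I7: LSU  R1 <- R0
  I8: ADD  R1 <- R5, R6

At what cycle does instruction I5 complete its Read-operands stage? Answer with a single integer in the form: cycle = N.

I1: IS=1 RO=2 EX=8 WR=9
I2: IS=10 RO=11 EX=17 WR=18  [struct: MUL busy until I1 writes@9]
I3: IS=11 RO=19 EX=20 WR=21  [RAW R5: wait I2 write@18]
I4: IS=12 RO=22 EX=23 WR=24  [RAW R6: wait I3 write@21]
I5: IS=25 RO=26 EX=27 WR=28  [struct: LSU busy until I4 writes@24]
I6: IS=26 RO=27 EX=28 WR=29
I7: IS=30 RO=31 EX=32 WR=33  [WAW R1: wait I6 write@29]
I8: IS=34 RO=35 EX=37 WR=38  [WAW R1: wait I7 write@33]

cycle = 26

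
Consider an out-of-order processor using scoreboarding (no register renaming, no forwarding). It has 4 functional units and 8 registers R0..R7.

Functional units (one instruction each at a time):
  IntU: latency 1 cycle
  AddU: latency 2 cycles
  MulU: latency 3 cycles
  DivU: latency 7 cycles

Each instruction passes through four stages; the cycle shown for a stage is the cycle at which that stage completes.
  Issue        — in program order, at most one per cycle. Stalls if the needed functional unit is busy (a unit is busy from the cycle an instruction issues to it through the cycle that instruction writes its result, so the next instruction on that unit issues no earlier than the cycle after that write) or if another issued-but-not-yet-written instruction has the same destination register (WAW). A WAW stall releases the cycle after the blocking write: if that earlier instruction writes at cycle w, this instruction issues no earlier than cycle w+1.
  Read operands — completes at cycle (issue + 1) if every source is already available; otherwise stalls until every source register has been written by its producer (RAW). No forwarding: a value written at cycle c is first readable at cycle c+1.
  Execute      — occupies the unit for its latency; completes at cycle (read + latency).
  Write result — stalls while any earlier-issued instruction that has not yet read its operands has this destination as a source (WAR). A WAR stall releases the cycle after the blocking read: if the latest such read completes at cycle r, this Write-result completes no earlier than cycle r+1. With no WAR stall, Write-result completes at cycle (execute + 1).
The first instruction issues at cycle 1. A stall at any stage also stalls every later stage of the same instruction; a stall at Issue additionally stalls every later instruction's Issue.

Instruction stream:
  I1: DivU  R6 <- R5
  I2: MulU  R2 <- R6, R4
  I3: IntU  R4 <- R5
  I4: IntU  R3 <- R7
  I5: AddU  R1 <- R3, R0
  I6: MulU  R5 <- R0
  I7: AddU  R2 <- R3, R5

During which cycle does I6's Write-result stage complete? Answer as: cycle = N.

t=1  I1 issues→DivU
t=2  I1 reads; I2 issues→MulU
t=3  I3 issues→IntU
t=4  I3 reads
t=5  I3 exec-done
t=9  I1 exec-done
t=10  I1 writes R6
t=11  I2 reads
t=12  I3 writes R4
t=13  I4 issues→IntU
t=14  I2 exec-done; I4 reads; I5 issues→AddU
t=15  I2 writes R2; I4 exec-done
t=16  I4 writes R3; I6 issues→MulU
t=17  I5 reads; I6 reads
t=19  I5 exec-done
t=20  I5 writes R1; I6 exec-done
t=21  I6 writes R5; I7 issues→AddU
t=22  I7 reads
t=24  I7 exec-done
t=25  I7 writes R2

cycle = 21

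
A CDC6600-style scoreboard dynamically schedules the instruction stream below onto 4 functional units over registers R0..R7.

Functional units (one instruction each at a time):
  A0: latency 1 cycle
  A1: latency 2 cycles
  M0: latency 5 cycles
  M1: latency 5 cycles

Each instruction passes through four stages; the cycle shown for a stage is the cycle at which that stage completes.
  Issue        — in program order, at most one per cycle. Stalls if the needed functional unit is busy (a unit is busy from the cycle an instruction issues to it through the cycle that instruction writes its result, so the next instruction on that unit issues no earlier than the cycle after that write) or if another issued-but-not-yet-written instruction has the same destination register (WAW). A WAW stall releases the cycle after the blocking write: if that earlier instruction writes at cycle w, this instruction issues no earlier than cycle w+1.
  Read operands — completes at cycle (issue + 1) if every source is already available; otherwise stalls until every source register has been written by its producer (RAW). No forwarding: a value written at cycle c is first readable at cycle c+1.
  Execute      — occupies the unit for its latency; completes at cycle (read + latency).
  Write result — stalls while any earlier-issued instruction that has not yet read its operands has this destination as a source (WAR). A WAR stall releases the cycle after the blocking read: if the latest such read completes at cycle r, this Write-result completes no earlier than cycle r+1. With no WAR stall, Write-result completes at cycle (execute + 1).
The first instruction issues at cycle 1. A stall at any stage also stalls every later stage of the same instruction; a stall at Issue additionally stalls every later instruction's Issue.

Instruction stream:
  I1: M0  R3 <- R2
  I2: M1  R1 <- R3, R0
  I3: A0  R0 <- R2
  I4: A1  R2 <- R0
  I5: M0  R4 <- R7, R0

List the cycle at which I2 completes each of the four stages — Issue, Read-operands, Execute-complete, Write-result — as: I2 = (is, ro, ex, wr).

[1] I1→M0
[2] I1 RO, I2→M1
[3] I3→A0
[4] I3 RO, I4→A1
[5] I3 EX
[7] I1 EX
[8] I1 WR R3
[9] I2 RO, I5→M0
[10] I3 WR R0
[11] I4 RO, I5 RO
[13] I4 EX
[14] I2 EX, I4 WR R2
[15] I2 WR R1
[16] I5 EX
[17] I5 WR R4

I2 = (2, 9, 14, 15)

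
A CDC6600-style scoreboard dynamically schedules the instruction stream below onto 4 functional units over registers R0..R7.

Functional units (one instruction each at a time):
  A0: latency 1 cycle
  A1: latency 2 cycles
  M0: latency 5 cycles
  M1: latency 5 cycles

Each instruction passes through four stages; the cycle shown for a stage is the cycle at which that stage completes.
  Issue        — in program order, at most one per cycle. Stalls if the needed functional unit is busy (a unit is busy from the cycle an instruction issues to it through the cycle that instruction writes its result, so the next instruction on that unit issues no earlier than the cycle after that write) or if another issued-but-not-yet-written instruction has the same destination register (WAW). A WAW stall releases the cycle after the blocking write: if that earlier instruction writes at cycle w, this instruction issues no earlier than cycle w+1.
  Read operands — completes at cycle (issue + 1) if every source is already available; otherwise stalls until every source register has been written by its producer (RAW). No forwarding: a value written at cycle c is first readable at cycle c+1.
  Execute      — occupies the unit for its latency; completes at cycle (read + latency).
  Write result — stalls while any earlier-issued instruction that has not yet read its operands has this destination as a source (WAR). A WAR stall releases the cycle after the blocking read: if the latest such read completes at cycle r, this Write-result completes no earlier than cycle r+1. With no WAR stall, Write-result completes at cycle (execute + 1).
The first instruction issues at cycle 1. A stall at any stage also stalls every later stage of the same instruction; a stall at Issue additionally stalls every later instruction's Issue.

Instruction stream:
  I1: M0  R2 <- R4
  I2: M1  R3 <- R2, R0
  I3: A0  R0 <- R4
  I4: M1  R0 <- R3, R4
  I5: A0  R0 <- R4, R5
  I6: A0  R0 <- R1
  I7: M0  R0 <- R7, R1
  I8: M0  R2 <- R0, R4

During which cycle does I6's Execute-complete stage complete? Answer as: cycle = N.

cycle = 30

I1: IS=1 RO=2 EX=7 WR=8
I2: IS=2 RO=9 EX=14 WR=15  [RAW R2: wait I1 write@8]
I3: IS=3 RO=4 EX=5 WR=10  [WAR R0: wait I2 read@9]
I4: IS=16 RO=17 EX=22 WR=23  [struct: M1 busy until I2 writes@15]
I5: IS=24 RO=25 EX=26 WR=27  [WAW R0: wait I4 write@23]
I6: IS=28 RO=29 EX=30 WR=31  [struct: A0 busy until I5 writes@27]
I7: IS=32 RO=33 EX=38 WR=39  [WAW R0: wait I6 write@31]
I8: IS=40 RO=41 EX=46 WR=47  [struct: M0 busy until I7 writes@39]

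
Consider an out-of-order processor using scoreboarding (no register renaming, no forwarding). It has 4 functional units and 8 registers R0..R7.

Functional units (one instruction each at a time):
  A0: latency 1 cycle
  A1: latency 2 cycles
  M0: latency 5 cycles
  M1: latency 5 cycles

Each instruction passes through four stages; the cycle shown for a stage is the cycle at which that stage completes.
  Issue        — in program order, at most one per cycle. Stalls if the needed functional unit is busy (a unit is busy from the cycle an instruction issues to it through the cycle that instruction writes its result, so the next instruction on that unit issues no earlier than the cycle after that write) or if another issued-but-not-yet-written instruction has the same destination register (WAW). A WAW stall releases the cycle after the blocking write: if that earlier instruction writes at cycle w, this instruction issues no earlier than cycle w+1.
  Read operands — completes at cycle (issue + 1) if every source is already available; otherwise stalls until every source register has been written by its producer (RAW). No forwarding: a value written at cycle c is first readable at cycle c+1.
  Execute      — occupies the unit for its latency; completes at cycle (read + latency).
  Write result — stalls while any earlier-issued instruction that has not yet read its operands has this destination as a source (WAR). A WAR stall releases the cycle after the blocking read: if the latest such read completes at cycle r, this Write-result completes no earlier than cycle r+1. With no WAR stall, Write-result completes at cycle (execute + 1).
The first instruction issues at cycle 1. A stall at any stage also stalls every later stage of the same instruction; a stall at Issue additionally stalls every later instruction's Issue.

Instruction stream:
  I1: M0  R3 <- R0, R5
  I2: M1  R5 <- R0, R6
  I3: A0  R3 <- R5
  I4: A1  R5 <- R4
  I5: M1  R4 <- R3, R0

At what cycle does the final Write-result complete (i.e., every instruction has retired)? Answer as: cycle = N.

cycle = 19

t=1  I1 dispatched to M0
t=2  I1 operands ready · I2 dispatched to M1
t=3  I2 operands ready
t=7  I1 complete
t=8  R3←I1 · I2 complete
t=9  R5←I2 · I3 dispatched to A0
t=10  I3 operands ready · I4 dispatched to A1
t=11  I3 complete · I4 operands ready · I5 dispatched to M1
t=12  R3←I3
t=13  I4 complete · I5 operands ready
t=14  R5←I4
t=18  I5 complete
t=19  R4←I5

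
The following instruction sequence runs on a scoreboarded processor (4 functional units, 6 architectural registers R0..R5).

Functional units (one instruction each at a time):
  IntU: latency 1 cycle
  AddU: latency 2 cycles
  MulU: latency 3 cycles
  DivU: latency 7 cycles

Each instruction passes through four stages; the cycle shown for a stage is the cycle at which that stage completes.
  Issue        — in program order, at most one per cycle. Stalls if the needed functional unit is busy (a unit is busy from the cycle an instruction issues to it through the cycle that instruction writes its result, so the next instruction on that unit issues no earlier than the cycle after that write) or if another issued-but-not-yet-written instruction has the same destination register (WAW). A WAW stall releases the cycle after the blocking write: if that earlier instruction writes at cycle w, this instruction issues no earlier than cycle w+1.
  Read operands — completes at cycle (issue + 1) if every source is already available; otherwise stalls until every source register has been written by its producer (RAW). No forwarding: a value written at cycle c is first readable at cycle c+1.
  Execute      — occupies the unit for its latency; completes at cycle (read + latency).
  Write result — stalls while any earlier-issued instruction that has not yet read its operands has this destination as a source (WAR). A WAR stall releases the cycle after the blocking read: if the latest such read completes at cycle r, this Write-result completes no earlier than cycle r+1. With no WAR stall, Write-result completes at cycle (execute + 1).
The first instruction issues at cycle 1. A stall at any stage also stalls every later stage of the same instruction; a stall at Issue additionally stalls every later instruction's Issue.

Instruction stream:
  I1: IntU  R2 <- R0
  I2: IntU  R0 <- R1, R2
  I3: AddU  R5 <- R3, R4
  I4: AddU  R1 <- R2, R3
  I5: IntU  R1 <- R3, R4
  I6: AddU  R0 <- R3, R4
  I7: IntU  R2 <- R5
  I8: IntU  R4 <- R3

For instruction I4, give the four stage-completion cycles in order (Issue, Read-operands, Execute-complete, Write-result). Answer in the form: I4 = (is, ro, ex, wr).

I4 = (11, 12, 14, 15)

I1  is:1  ro:2  ex:3  wr:4
I2  is:5  ro:6  ex:7  wr:8  — struct: IntU busy until I1 writes@4
I3  is:6  ro:7  ex:9  wr:10
I4  is:11  ro:12  ex:14  wr:15  — struct: AddU busy until I3 writes@10
I5  is:16  ro:17  ex:18  wr:19  — WAW R1: wait I4 write@15
I6  is:17  ro:18  ex:20  wr:21
I7  is:20  ro:21  ex:22  wr:23  — struct: IntU busy until I5 writes@19
I8  is:24  ro:25  ex:26  wr:27  — struct: IntU busy until I7 writes@23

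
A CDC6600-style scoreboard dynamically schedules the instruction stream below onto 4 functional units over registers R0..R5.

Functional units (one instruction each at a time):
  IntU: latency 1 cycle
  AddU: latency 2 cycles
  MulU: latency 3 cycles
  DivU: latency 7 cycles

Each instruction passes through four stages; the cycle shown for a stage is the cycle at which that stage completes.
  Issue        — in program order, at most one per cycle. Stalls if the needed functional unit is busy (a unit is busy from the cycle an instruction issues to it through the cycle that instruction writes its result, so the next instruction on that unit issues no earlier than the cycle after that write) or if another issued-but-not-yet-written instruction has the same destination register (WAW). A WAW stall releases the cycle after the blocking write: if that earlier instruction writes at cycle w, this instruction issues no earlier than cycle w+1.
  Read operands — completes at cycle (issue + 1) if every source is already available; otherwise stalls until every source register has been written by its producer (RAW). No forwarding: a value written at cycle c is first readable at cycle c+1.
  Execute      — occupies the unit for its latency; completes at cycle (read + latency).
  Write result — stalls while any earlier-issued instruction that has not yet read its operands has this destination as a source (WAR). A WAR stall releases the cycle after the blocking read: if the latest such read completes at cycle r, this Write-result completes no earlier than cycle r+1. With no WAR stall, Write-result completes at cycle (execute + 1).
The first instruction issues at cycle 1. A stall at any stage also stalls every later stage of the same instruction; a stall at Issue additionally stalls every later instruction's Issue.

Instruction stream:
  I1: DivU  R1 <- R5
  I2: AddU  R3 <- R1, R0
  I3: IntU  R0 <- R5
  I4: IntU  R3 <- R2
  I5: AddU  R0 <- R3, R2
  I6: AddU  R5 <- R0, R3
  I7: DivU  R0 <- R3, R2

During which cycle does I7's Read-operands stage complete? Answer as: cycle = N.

cycle = 25

1) issue 1, read 2, done 9, write 10
2) issue 2, read 11, done 13, write 14  <RAW R1: wait I1 write@10>
3) issue 3, read 4, done 5, write 12  <WAR R0: wait I2 read@11>
4) issue 15, read 16, done 17, write 18  <WAW R3: wait I2 write@14>
5) issue 16, read 19, done 21, write 22  <RAW R3: wait I4 write@18>
6) issue 23, read 24, done 26, write 27  <struct: AddU busy until I5 writes@22>
7) issue 24, read 25, done 32, write 33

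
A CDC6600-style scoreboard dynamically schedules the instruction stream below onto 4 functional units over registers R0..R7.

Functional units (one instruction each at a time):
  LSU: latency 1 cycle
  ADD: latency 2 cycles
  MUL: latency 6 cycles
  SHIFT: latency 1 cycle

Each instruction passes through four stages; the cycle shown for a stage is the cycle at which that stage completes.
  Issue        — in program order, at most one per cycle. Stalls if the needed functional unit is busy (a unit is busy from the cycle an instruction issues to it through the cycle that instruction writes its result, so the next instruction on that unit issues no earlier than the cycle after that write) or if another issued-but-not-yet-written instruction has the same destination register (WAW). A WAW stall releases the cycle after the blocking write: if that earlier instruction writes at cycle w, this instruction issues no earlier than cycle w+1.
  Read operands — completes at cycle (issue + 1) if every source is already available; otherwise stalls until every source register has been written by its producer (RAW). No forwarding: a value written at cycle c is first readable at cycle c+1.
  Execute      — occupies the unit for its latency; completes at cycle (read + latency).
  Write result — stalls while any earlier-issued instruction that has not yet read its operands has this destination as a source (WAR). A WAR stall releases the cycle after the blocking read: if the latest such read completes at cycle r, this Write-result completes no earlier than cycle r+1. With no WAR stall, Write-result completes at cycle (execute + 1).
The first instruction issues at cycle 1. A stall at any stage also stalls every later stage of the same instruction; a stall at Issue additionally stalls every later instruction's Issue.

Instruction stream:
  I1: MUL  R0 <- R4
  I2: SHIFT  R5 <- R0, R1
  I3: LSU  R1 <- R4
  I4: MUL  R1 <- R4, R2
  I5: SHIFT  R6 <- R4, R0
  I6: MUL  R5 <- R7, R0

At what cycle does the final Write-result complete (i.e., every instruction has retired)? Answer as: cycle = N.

cycle = 29

c1: issue I1 (MUL)
c2: I1 read-ops, issue I2 (SHIFT)
c3: issue I3 (LSU)
c4: I3 read-ops
c5: I3 finished on LSU
c8: I1 finished on MUL
c9: I1→R0
c10: I2 read-ops
c11: I2 finished on SHIFT, I3→R1
c12: I2→R5, issue I4 (MUL)
c13: I4 read-ops, issue I5 (SHIFT)
c14: I5 read-ops
c15: I5 finished on SHIFT
c16: I5→R6
c19: I4 finished on MUL
c20: I4→R1
c21: issue I6 (MUL)
c22: I6 read-ops
c28: I6 finished on MUL
c29: I6→R5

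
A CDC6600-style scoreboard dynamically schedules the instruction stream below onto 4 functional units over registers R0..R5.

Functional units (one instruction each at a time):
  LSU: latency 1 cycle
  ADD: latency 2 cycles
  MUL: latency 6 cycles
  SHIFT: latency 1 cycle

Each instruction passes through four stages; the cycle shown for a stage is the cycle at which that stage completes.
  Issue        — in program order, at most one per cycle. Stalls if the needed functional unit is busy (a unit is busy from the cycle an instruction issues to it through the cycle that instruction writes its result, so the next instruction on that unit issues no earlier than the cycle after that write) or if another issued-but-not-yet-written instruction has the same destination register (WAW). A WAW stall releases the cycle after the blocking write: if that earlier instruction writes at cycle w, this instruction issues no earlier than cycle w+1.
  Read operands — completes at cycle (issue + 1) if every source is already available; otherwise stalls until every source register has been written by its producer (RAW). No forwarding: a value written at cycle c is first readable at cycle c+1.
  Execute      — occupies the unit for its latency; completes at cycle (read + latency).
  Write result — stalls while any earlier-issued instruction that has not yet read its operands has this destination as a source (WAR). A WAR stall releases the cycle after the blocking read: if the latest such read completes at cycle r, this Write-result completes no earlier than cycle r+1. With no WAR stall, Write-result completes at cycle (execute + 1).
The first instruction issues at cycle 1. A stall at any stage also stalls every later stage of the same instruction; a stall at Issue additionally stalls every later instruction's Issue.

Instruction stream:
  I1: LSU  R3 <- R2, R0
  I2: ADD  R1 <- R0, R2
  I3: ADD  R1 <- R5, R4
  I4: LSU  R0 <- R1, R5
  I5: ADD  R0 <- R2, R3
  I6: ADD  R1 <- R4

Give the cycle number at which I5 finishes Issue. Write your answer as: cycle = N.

I1 -> (1, 2, 3, 4)
I2 -> (2, 3, 5, 6)
I3 -> (7, 8, 10, 11)  // struct: ADD busy until I2 writes@6
I4 -> (8, 12, 13, 14)  // RAW R1: wait I3 write@11
I5 -> (15, 16, 18, 19)  // WAW R0: wait I4 write@14
I6 -> (20, 21, 23, 24)  // struct: ADD busy until I5 writes@19

cycle = 15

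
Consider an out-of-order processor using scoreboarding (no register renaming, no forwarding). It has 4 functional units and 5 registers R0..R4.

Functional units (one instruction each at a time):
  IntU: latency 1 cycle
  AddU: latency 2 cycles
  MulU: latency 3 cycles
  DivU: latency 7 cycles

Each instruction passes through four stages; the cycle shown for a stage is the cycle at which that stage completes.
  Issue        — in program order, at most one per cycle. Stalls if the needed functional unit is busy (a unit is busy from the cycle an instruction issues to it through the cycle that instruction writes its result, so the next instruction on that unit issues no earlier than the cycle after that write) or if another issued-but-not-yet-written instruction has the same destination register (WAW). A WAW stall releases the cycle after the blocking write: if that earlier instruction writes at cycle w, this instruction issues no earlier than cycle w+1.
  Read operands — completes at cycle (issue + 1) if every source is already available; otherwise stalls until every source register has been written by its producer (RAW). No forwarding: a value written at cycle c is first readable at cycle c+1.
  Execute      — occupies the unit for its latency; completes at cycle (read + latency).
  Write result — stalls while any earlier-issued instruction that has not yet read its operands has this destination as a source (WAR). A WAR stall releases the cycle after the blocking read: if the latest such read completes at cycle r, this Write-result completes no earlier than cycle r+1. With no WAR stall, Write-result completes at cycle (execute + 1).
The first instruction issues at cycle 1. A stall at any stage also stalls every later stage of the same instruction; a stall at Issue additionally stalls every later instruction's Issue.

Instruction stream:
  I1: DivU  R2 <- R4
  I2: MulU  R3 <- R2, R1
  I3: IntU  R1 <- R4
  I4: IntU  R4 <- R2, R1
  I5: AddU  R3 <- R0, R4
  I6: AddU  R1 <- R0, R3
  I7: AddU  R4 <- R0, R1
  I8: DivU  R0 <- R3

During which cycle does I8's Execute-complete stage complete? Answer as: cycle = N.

t=1  I1 dispatched to DivU
t=2  I1 operands ready | I2 dispatched to MulU
t=3  I3 dispatched to IntU
t=4  I3 operands ready
t=5  I3 complete
t=9  I1 complete
t=10  R2←I1
t=11  I2 operands ready
t=12  R1←I3
t=13  I4 dispatched to IntU
t=14  I2 complete | I4 operands ready
t=15  R3←I2 | I4 complete
t=16  R4←I4 | I5 dispatched to AddU
t=17  I5 operands ready
t=19  I5 complete
t=20  R3←I5
t=21  I6 dispatched to AddU
t=22  I6 operands ready
t=24  I6 complete
t=25  R1←I6
t=26  I7 dispatched to AddU
t=27  I7 operands ready | I8 dispatched to DivU
t=28  I8 operands ready
t=29  I7 complete
t=30  R4←I7
t=35  I8 complete
t=36  R0←I8

cycle = 35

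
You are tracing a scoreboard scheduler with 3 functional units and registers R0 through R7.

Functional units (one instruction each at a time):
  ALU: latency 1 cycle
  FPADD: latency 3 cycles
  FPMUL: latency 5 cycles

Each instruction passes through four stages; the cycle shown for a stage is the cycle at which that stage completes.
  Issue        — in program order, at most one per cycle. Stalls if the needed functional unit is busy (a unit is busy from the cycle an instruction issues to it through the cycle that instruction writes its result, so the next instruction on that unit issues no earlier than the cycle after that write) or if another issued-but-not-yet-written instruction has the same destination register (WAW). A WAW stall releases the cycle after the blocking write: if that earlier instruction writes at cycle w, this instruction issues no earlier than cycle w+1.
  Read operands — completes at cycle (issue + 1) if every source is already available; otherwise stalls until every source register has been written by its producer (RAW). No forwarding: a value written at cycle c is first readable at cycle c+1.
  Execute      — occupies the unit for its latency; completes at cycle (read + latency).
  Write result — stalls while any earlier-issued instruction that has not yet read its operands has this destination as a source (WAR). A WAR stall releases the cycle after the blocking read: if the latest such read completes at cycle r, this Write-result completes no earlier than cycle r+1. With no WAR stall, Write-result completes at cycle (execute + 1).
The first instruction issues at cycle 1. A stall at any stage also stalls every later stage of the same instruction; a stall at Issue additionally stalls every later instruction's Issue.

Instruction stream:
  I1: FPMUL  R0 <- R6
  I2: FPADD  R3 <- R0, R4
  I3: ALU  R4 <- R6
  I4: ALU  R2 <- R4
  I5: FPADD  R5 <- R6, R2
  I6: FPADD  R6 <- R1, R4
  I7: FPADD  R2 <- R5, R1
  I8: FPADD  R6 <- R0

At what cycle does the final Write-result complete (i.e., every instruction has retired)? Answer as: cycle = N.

t=1  I1 dispatched to FPMUL
t=2  I1 operands ready | I2 dispatched to FPADD
t=3  I3 dispatched to ALU
t=4  I3 operands ready
t=5  I3 complete
t=7  I1 complete
t=8  R0←I1
t=9  I2 operands ready
t=10  R4←I3
t=11  I4 dispatched to ALU
t=12  I2 complete | I4 operands ready
t=13  R3←I2 | I4 complete
t=14  R2←I4 | I5 dispatched to FPADD
t=15  I5 operands ready
t=18  I5 complete
t=19  R5←I5
t=20  I6 dispatched to FPADD
t=21  I6 operands ready
t=24  I6 complete
t=25  R6←I6
t=26  I7 dispatched to FPADD
t=27  I7 operands ready
t=30  I7 complete
t=31  R2←I7
t=32  I8 dispatched to FPADD
t=33  I8 operands ready
t=36  I8 complete
t=37  R6←I8

cycle = 37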